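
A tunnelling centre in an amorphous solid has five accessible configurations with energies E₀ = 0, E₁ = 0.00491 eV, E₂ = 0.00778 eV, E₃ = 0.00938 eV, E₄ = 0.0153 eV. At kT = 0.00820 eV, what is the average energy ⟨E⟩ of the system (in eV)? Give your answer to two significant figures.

Eᵢ/kT = 0, 0.5988, 0.9488, 1.144, 1.866.
Z = Σ e^(−Eᵢ/kT) = e^(−0) + e^(−0.5988) + e^(−0.9488) + e^(−1.144) + e^(−1.866) = 1.000 + 0.5495 + 0.3872 + 0.3185 + 0.1547 = 2.410.
⟨E⟩ = Σ Eᵢ e^(−Eᵢ/kT) / Z = (0·1.000 + 0.00491·0.5495 + 0.00778·0.3872 + 0.00938·0.3185 + 0.0153·0.1547) / 2.410 = 0.0046 eV.

0.0046 eV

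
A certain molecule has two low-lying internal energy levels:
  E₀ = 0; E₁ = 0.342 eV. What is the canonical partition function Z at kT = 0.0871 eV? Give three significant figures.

Eᵢ/kT = 0, 3.9265.
Z = Σ e^(−Eᵢ/kT) = e^(−0) + e^(−3.9265) = 1.0000 + 0.019713 = 1.0197.

Z = 1.02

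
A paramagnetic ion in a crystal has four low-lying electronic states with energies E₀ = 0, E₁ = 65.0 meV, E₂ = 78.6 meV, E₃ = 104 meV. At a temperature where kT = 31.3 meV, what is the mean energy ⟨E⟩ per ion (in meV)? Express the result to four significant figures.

14.71 meV

Eᵢ/kT = 0, 2.07668, 2.51118, 3.32268.
Z = Σ e^(−Eᵢ/kT) = e^(−0) + e^(−2.07668) + e^(−2.51118) + e^(−3.32268) = 1.00000 + 0.125346 + 0.0811724 + 0.0360561 = 1.24257.
⟨E⟩ = Σ Eᵢ e^(−Eᵢ/kT) / Z = (0·1.00000 + 65.0·0.125346 + 78.6·0.0811724 + 104·0.0360561) / 1.24257 = 14.71 meV.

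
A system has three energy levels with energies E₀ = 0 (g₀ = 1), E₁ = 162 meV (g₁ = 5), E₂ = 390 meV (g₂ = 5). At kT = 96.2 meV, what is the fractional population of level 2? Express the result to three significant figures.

Eᵢ/kT = 0, 1.6840, 4.0541.
Z = Σ gᵢe^(−Eᵢ/kT) = 1·e^(−0) + 5·e^(−1.6840) + 5·e^(−4.0541) = 1.0000 + 0.92815 + 0.086755 = 2.0149.
P₂ = g₂ e^(−E₂/kT) / Z = 0.086755/2.0149 = 0.0431.

0.0431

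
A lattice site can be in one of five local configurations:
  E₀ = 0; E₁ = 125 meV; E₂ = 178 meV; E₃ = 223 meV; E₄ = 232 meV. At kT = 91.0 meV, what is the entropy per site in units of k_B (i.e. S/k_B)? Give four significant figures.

1.108

Eᵢ/kT = 0, 1.37363, 1.95604, 2.45055, 2.54945.
Z = Σ e^(−Eᵢ/kT) = e^(−0) + e^(−1.37363) + e^(−1.95604) + e^(−2.45055) + e^(−2.54945) = 1.00000 + 0.253186 + 0.141417 + 0.0862461 + 0.0781246 = 1.55897.
⟨E⟩ = Σ EᵢPᵢ = 60.4106 meV.
S/k_B = ln Z + ⟨E⟩/kT = ln(1.55897) + 60.4106/91.0 = 0.444025 + 0.663853 = 1.108.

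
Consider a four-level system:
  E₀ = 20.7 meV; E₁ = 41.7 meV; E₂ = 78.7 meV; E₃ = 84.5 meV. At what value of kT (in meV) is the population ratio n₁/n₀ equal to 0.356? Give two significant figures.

20 meV

n₁/n₀ = exp[−(E₁−E₀)/kT] = 0.356.
⇒ (E₁−E₀)/kT = ln(1/0.356) = ln(2.809) = 1.033.
kT = 21.0 meV / 1.033 = 20 meV.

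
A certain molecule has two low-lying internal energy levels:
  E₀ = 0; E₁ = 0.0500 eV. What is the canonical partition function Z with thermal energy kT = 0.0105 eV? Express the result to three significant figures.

Eᵢ/kT = 0, 4.7619.
Z = Σ e^(−Eᵢ/kT) = e^(−0) + e^(−4.7619) = 1.0000 + 0.0085494 = 1.0085.

Z = 1.01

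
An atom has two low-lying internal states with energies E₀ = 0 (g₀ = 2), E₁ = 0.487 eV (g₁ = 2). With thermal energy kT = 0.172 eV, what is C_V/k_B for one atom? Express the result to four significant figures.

Eᵢ/kT = 0, 2.83140.
Z = Σ gᵢe^(−Eᵢ/kT) = 2·e^(−0) + 2·e^(−2.83140) = 2.00000 + 0.117861 = 2.11786.
⟨E⟩ = 0.0271020 eV, ⟨E²⟩ = 0.0131987 eV².
C_V/k_B = (⟨E²⟩ − ⟨E⟩²)/(kT)² = (0.0131987 − 0.000734518)/0.0295840 = 0.4213.

0.4213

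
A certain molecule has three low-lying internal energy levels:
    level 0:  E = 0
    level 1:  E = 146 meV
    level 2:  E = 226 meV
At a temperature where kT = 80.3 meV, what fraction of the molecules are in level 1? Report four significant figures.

Eᵢ/kT = 0, 1.81818, 2.81445.
Z = Σ e^(−Eᵢ/kT) = e^(−0) + e^(−1.81818) + e^(−2.81445) = 1.00000 + 0.162321 + 0.0599377 = 1.22226.
P₁ = e^(−E₁/kT) / Z = 0.162321/1.22226 = 0.1328.

0.1328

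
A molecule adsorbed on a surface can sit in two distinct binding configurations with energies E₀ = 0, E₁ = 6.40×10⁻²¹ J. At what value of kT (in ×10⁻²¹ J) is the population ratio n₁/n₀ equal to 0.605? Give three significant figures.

n₁/n₀ = exp[−(E₁−E₀)/kT] = 0.605.
⇒ (E₁−E₀)/kT = ln(1/0.605) = ln(1.6529) = 0.50253.
kT = 6.40 ×10⁻²¹ J / 0.50253 = 12.7 ×10⁻²¹ J.

12.7 ×10⁻²¹ J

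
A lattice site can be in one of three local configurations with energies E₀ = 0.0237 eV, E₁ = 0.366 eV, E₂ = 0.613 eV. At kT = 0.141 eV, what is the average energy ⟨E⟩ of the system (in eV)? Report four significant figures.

Eᵢ/kT = 0.168085, 2.59574, 4.34752.
Z = Σ e^(−Eᵢ/kT) = e^(−0.168085) + e^(−2.59574) + e^(−4.34752) = 0.845282 + 0.0745907 + 0.0129389 = 0.932812.
⟨E⟩ = Σ Eᵢ e^(−Eᵢ/kT) / Z = (0.0237·0.845282 + 0.366·0.0745907 + 0.613·0.0129389) / 0.932812 = 0.05925 eV.

0.05925 eV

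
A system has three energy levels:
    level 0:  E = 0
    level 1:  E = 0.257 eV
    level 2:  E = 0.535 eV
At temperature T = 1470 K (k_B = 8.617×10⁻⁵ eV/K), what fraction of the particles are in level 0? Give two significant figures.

0.87

k_BT = 8.617×10⁻⁵ × 1470 K = 0.1267 eV.
Eᵢ/kT = 0, 2.028, 4.223.
Z = Σ e^(−Eᵢ/kT) = e^(−0) + e^(−2.028) + e^(−4.223) = 1.000 + 0.1316 + 0.01465 = 1.146.
P₀ = e^(−E₀/kT) / Z = 1.000/1.146 = 0.87.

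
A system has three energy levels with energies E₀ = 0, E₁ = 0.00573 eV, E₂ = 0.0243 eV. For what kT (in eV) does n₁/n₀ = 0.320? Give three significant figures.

0.00503 eV

n₁/n₀ = exp[−(E₁−E₀)/kT] = 0.320.
⇒ (E₁−E₀)/kT = ln(1/0.320) = ln(3.1250) = 1.1394.
kT = 0.00573 eV / 1.1394 = 0.00503 eV.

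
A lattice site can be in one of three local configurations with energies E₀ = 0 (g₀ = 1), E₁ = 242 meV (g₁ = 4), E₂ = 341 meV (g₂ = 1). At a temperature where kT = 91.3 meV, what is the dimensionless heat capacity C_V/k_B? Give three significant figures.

Eᵢ/kT = 0, 2.6506, 3.7349.
Z = Σ gᵢe^(−Eᵢ/kT) = 1·e^(−0) + 4·e^(−2.6506) + 1·e^(−3.7349) = 1.0000 + 0.28244 + 0.023876 = 1.3063.
⟨E⟩ = 58.556 meV, ⟨E²⟩ = 14788 meV².
C_V/k_B = (⟨E²⟩ − ⟨E⟩²)/(kT)² = (14788 − 3428.8)/8335.7 = 1.36.

1.36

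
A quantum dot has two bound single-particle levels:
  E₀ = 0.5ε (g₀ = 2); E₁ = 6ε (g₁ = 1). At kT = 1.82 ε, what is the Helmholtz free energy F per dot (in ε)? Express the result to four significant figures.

-0.8053 ε

Eᵢ/kT = 0.274725, 3.29670.
Z = Σ gᵢe^(−Eᵢ/kT) = 2·e^(−0.274725) + 1·e^(−3.29670) = 1.51956 + 0.0370051 = 1.55657.
F = −kT ln Z = −1.82 × ln(1.55657) = −1.82 × 0.442485 = -0.8053 ε.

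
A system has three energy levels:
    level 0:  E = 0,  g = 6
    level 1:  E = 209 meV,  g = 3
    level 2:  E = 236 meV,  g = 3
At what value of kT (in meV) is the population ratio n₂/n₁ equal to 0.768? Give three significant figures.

n₂/n₁ = (g₂/g₁) exp[−(E₂−E₁)/kT] = 0.768.
⇒ (E₂−E₁)/kT = ln((3/3)/0.768) = ln(1.3021) = 0.26398.
kT = 27 meV / 0.26398 = 102 meV.

102 meV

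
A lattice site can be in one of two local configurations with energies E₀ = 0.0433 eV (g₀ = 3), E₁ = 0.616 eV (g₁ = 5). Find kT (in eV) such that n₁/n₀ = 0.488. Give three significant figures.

0.466 eV

n₁/n₀ = (g₁/g₀) exp[−(E₁−E₀)/kT] = 0.488.
⇒ (E₁−E₀)/kT = ln((5/3)/0.488) = ln(3.4153) = 1.2283.
kT = 0.5727 eV / 1.2283 = 0.466 eV.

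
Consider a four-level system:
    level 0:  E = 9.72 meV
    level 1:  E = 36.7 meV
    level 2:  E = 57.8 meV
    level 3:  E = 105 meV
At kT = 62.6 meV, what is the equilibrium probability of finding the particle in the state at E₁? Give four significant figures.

Eᵢ/kT = 0.155272, 0.586262, 0.923323, 1.67732.
Z = Σ e^(−Eᵢ/kT) = e^(−0.155272) + e^(−0.586262) + e^(−0.923323) + e^(−1.67732) = 0.856182 + 0.556403 + 0.397197 + 0.186874 = 1.99666.
P₁ = e^(−E₁/kT) / Z = 0.556403/1.99666 = 0.2787.

0.2787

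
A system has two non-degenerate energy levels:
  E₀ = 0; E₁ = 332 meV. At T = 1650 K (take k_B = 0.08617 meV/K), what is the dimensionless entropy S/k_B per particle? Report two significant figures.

k_BT = 0.08617 × 1650 K = 142.2 meV.
Eᵢ/kT = 0, 2.335.
Z = Σ e^(−Eᵢ/kT) = e^(−0) + e^(−2.335) = 1.000 + 0.09681 = 1.097.
⟨E⟩ = Σ EᵢPᵢ = 29.30 meV.
S/k_B = ln Z + ⟨E⟩/kT = ln(1.097) + 29.30/142.2 = 0.09258 + 0.2060 = 0.30.

0.30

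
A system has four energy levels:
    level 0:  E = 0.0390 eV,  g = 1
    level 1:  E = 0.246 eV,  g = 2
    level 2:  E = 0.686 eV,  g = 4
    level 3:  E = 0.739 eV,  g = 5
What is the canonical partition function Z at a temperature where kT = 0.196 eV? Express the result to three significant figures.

Eᵢ/kT = 0.19898, 1.2551, 3.5000, 3.7704.
Z = Σ gᵢe^(−Eᵢ/kT) = 1·e^(−0.19898) + 2·e^(−1.2551) + 4·e^(−3.5000) + 5·e^(−3.7704) = 0.81957 + 0.57009 + 0.12079 + 0.11521 = 1.6257.

Z = 1.63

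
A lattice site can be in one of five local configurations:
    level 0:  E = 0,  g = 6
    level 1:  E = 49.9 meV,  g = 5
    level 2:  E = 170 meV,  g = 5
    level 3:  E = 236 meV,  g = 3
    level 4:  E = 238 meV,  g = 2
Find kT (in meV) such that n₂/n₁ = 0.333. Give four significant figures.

n₂/n₁ = (g₂/g₁) exp[−(E₂−E₁)/kT] = 0.333.
⇒ (E₂−E₁)/kT = ln((5/5)/0.333) = ln(3.00300) = 1.09961.
kT = 120.1 meV / 1.09961 = 109.2 meV.

109.2 meV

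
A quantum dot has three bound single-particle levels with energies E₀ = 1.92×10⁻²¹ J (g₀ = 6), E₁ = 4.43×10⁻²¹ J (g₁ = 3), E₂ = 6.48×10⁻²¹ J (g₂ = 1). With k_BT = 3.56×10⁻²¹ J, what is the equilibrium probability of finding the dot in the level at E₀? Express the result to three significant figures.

Eᵢ/kT = 0.53933, 1.2444, 1.8202.
Z = Σ gᵢe^(−Eᵢ/kT) = 6·e^(−0.53933) + 3·e^(−1.2444) + 1·e^(−1.8202) = 3.4988 + 0.86434 + 0.16199 = 4.5251.
P₀ = g₀ e^(−E₀/kT) / Z = 3.4988/4.5251 = 0.773.

0.773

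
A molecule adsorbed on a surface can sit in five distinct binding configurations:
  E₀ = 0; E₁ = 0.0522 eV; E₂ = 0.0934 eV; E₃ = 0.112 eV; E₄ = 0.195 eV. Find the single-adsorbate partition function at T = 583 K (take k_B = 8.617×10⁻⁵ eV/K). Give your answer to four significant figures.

k_BT = 8.617×10⁻⁵ × 583 K = 0.0502371 eV.
Eᵢ/kT = 0, 1.03907, 1.85918, 2.22943, 3.88159.
Z = Σ e^(−Eᵢ/kT) = e^(−0) + e^(−1.03907) + e^(−1.85918) + e^(−2.22943) + e^(−3.88159) = 1.00000 + 0.353784 + 0.155800 + 0.107590 + 0.0206180 = 1.63779.

Z = 1.638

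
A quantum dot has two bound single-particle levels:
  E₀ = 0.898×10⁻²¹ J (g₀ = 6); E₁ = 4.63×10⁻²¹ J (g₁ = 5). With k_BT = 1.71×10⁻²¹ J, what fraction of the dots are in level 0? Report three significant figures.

0.914

Eᵢ/kT = 0.52515, 2.7076.
Z = Σ gᵢe^(−Eᵢ/kT) = 6·e^(−0.52515) + 5·e^(−2.7076) = 3.5488 + 0.33348 = 3.8823.
P₀ = g₀ e^(−E₀/kT) / Z = 3.5488/3.8823 = 0.914.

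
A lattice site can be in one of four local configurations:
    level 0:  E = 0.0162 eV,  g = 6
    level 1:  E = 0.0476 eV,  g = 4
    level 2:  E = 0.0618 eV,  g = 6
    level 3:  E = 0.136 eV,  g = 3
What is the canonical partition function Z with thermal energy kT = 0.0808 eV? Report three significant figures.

Z = 10.5

Eᵢ/kT = 0.20050, 0.58911, 0.76485, 1.6832.
Z = Σ gᵢe^(−Eᵢ/kT) = 6·e^(−0.20050) + 4·e^(−0.58911) + 6·e^(−0.76485) + 3·e^(−1.6832) = 4.9099 + 2.2193 + 2.7924 + 0.55734 = 10.479.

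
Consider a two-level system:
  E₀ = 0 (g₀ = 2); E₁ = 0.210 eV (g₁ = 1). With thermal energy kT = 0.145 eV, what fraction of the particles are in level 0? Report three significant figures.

Eᵢ/kT = 0, 1.4483.
Z = Σ gᵢe^(−Eᵢ/kT) = 2·e^(−0) + 1·e^(−1.4483) = 2.0000 + 0.23497 = 2.2350.
P₀ = g₀ e^(−E₀/kT) / Z = 2.0000/2.2350 = 0.895.

0.895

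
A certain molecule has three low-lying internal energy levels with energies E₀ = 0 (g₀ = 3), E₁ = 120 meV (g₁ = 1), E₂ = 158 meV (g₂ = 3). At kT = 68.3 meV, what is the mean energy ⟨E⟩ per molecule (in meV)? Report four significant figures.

19.49 meV

Eᵢ/kT = 0, 1.75695, 2.31332.
Z = Σ gᵢe^(−Eᵢ/kT) = 3·e^(−0) + 1·e^(−1.75695) + 3·e^(−2.31332) = 3.00000 + 0.172570 + 0.296797 = 3.46937.
⟨E⟩ = Σ Eᵢ gᵢe^(−Eᵢ/kT) / Z = (0·3.00000 + 120·0.172570 + 158·0.296797) / 3.46937 = 19.49 meV.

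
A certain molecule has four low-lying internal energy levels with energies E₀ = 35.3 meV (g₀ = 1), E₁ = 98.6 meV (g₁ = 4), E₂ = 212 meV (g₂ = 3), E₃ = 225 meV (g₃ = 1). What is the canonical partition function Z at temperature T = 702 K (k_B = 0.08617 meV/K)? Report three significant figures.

Z = 1.46

k_BT = 0.08617 × 702 K = 60.491 meV.
Eᵢ/kT = 0.58356, 1.6300, 3.5047, 3.7196.
Z = Σ gᵢe^(−Eᵢ/kT) = 1·e^(−0.58356) + 4·e^(−1.6300) + 3·e^(−3.5047) + 1·e^(−3.7196) = 0.55791 + 0.78372 + 0.090167 + 0.024244 = 1.4560.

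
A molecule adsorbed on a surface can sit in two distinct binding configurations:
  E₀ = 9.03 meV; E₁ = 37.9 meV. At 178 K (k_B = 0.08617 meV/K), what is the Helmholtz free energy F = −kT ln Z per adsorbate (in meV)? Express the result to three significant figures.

6.86 meV

k_BT = 0.08617 × 178 K = 15.338 meV.
Eᵢ/kT = 0.58873, 2.4710.
Z = Σ e^(−Eᵢ/kT) = e^(−0.58873) + e^(−2.4710) = 0.55503 + 0.084500 = 0.63953.
F = −kT ln Z = −15.338 × ln(0.63953) = −15.338 × -0.44702 = 6.86 meV.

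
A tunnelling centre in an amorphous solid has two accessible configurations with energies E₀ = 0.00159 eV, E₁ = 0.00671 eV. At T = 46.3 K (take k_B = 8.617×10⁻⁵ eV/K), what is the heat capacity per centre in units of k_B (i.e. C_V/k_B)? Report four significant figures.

0.2798

k_BT = 8.617×10⁻⁵ × 46.3 K = 0.00398967 eV.
Eᵢ/kT = 0.398529, 1.68184.
Z = Σ e^(−Eᵢ/kT) = e^(−0.398529) + e^(−1.68184) = 0.671307 + 0.186031 = 0.857338.
⟨E⟩ = 0.00270097 eV, ⟨E²⟩ = 0.0000117492 eV².
C_V/k_B = (⟨E²⟩ − ⟨E⟩²)/(kT)² = (0.0000117492 − 0.00000729524)/0.0000159175 = 0.2798.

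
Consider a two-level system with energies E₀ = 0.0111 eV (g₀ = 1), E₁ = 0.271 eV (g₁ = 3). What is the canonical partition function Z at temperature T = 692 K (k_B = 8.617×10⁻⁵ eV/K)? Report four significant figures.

k_BT = 8.617×10⁻⁵ × 692 K = 0.0596296 eV.
Eᵢ/kT = 0.186149, 4.54472.
Z = Σ gᵢe^(−Eᵢ/kT) = 1·e^(−0.186149) + 3·e^(−4.54472) = 0.830150 + 0.0318694 = 0.862019.

Z = 0.8620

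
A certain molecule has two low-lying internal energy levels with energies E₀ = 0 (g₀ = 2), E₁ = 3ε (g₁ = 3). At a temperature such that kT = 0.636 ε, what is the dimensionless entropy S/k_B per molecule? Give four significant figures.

0.7689

Eᵢ/kT = 0, 4.71698.
Z = Σ gᵢe^(−Eᵢ/kT) = 2·e^(−0) + 3·e^(−4.71698) = 2.00000 + 0.0268264 = 2.02683.
⟨E⟩ = Σ EᵢPᵢ = 0.0397069 ε.
S/k_B = ln Z + ⟨E⟩/kT = ln(2.02683) + 0.0397069/0.636 = 0.706473 + 0.0624322 = 0.7689.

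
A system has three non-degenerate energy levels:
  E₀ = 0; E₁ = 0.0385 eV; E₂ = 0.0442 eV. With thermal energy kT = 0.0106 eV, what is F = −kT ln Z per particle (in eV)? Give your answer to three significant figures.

Eᵢ/kT = 0, 3.6321, 4.1698.
Z = Σ e^(−Eᵢ/kT) = e^(−0) + e^(−3.6321) + e^(−4.1698) = 1.0000 + 0.026461 + 0.015455 = 1.0419.
F = −kT ln Z = −0.0106 × ln(1.0419) = −0.0106 × 0.041046 = -0.000435 eV.

-0.000435 eV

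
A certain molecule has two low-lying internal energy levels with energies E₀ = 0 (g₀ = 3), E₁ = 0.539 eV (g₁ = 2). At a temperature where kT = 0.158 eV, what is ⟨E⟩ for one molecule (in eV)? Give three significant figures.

Eᵢ/kT = 0, 3.4114.
Z = Σ gᵢe^(−Eᵢ/kT) = 3·e^(−0) + 2·e^(−3.4114) = 3.0000 + 0.065990 = 3.0660.
⟨E⟩ = Σ Eᵢ gᵢe^(−Eᵢ/kT) / Z = (0·3.0000 + 0.539·0.065990) / 3.0660 = 0.0116 eV.

0.0116 eV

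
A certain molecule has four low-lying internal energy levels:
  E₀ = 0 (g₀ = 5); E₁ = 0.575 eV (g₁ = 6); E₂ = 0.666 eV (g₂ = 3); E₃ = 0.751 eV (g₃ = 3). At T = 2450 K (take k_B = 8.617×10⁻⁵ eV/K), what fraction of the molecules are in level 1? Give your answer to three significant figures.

0.0702

k_BT = 8.617×10⁻⁵ × 2450 K = 0.21112 eV.
Eᵢ/kT = 0, 2.7236, 3.1546, 3.5572.
Z = Σ gᵢe^(−Eᵢ/kT) = 5·e^(−0) + 6·e^(−2.7236) + 3·e^(−3.1546) + 3·e^(−3.5572) = 5.0000 + 0.39383 + 0.12797 + 0.085556 = 5.6074.
P₁ = g₁ e^(−E₁/kT) / Z = 0.39383/5.6074 = 0.0702.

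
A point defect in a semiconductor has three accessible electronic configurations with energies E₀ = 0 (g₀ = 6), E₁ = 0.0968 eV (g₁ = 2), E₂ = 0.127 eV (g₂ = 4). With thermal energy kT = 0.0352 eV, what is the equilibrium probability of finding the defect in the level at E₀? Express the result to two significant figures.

Eᵢ/kT = 0, 2.750, 3.608.
Z = Σ gᵢe^(−Eᵢ/kT) = 6·e^(−0) + 2·e^(−2.750) + 4·e^(−3.608) = 6.000 + 0.1279 + 0.1084 = 6.236.
P₀ = g₀ e^(−E₀/kT) / Z = 6.000/6.236 = 0.96.

0.96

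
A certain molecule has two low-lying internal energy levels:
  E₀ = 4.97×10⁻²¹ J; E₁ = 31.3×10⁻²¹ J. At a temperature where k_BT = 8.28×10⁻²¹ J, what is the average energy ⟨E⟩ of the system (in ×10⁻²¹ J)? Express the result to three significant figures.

6.02 ×10⁻²¹ J

Eᵢ/kT = 0.60024, 3.7802.
Z = Σ e^(−Eᵢ/kT) = e^(−0.60024) + e^(−3.7802) = 0.54868 + 0.022818 = 0.57150.
⟨E⟩ = Σ Eᵢ e^(−Eᵢ/kT) / Z = (4.97·0.54868 + 31.3·0.022818) / 0.57150 = 6.02 ×10⁻²¹ J.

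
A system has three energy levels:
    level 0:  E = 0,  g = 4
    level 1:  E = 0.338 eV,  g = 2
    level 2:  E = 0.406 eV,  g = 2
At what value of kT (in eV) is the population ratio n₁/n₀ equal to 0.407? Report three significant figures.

1.64 eV

n₁/n₀ = (g₁/g₀) exp[−(E₁−E₀)/kT] = 0.407.
⇒ (E₁−E₀)/kT = ln((2/4)/0.407) = ln(1.2285) = 0.20579.
kT = 0.338 eV / 0.20579 = 1.64 eV.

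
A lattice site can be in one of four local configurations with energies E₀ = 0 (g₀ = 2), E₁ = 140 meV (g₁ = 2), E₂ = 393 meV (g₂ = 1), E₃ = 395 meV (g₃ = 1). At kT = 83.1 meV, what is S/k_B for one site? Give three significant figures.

1.17

Eᵢ/kT = 0, 1.6847, 4.7292, 4.7533.
Z = Σ gᵢe^(−Eᵢ/kT) = 2·e^(−0) + 2·e^(−1.6847) + 1·e^(−4.7292) + 1·e^(−4.7533) = 2.0000 + 0.37100 + 0.0088335 + 0.0086232 = 2.3885.
⟨E⟩ = Σ EᵢPᵢ = 24.625 meV.
S/k_B = ln Z + ⟨E⟩/kT = ln(2.3885) + 24.625/83.1 = 0.87067 + 0.29633 = 1.17.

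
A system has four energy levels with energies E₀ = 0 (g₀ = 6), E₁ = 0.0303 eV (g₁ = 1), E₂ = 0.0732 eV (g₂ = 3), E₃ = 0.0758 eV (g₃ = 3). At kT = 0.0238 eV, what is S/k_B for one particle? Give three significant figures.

2.06

Eᵢ/kT = 0, 1.2731, 3.0756, 3.1849.
Z = Σ gᵢe^(−Eᵢ/kT) = 6·e^(−0) + 1·e^(−1.2731) + 3·e^(−3.0756) + 3·e^(−3.1849) = 6.0000 + 0.27996 + 0.13849 + 0.12415 = 6.5426.
⟨E⟩ = Σ EᵢPᵢ = 0.0042844 eV.
S/k_B = ln Z + ⟨E⟩/kT = ln(6.5426) + 0.0042844/0.0238 = 1.8783 + 0.18002 = 2.06.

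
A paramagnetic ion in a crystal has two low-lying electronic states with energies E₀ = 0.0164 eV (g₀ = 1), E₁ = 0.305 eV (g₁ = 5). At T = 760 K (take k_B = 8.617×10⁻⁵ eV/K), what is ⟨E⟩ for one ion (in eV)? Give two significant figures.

0.033 eV

k_BT = 8.617×10⁻⁵ × 760 K = 0.06549 eV.
Eᵢ/kT = 0.2504, 4.657.
Z = Σ gᵢe^(−Eᵢ/kT) = 1·e^(−0.2504) + 5·e^(−4.657) = 0.7785 + 0.04747 = 0.8260.
⟨E⟩ = Σ Eᵢ gᵢe^(−Eᵢ/kT) / Z = (0.0164·0.7785 + 0.305·0.04747) / 0.8260 = 0.033 eV.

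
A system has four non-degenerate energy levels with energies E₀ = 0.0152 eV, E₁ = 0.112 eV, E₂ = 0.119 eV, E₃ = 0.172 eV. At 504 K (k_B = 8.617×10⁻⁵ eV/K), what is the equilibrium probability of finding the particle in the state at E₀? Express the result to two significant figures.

k_BT = 8.617×10⁻⁵ × 504 K = 0.04343 eV.
Eᵢ/kT = 0.3500, 2.579, 2.740, 3.960.
Z = Σ e^(−Eᵢ/kT) = e^(−0.3500) + e^(−2.579) + e^(−2.740) + e^(−3.960) = 0.7047 + 0.07585 + 0.06457 + 0.01906 = 0.8642.
P₀ = e^(−E₀/kT) / Z = 0.7047/0.8642 = 0.82.

0.82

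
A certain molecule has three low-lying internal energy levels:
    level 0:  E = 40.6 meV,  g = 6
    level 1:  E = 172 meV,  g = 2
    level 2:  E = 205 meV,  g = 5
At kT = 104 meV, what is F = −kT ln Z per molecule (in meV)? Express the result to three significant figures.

Eᵢ/kT = 0.39038, 1.6538, 1.9712.
Z = Σ gᵢe^(−Eᵢ/kT) = 6·e^(−0.39038) + 2·e^(−1.6538) + 5·e^(−1.9712) = 4.0608 + 0.38264 + 0.69645 = 5.1399.
F = −kT ln Z = −104 × ln(5.1399) = −104 × 1.6370 = -170 meV.

-170 meV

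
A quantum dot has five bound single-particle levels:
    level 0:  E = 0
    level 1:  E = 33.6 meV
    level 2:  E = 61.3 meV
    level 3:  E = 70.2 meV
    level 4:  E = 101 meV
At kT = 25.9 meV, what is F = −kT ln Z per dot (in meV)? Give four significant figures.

-9.691 meV

Eᵢ/kT = 0, 1.29730, 2.36680, 2.71042, 3.89961.
Z = Σ e^(−Eᵢ/kT) = e^(−0) + e^(−1.29730) + e^(−2.36680) + e^(−2.71042) + e^(−3.89961) = 1.00000 + 0.273269 + 0.0937803 + 0.0665089 + 0.0202498 = 1.45381.
F = −kT ln Z = −25.9 × ln(1.45381) = −25.9 × 0.374188 = -9.691 meV.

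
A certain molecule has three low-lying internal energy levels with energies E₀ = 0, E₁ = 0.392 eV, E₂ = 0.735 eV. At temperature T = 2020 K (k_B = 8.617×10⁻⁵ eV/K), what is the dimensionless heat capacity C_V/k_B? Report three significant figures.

k_BT = 8.617×10⁻⁵ × 2020 K = 0.17406 eV.
Eᵢ/kT = 0, 2.2521, 4.2227.
Z = Σ e^(−Eᵢ/kT) = e^(−0) + e^(−2.2521) + e^(−4.2227) = 1.0000 + 0.10518 + 0.014659 = 1.1198.
⟨E⟩ = 0.046441 eV, ⟨E²⟩ = 0.021505 eV².
C_V/k_B = (⟨E²⟩ − ⟨E⟩²)/(kT)² = (0.021505 − 0.0021568)/0.030297 = 0.639.

0.639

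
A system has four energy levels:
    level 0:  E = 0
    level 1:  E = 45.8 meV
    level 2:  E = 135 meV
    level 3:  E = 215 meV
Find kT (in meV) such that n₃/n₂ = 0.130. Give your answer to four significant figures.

n₃/n₂ = exp[−(E₃−E₂)/kT] = 0.130.
⇒ (E₃−E₂)/kT = ln(1/0.130) = ln(7.69231) = 2.04022.
kT = 80 meV / 2.04022 = 39.21 meV.

39.21 meV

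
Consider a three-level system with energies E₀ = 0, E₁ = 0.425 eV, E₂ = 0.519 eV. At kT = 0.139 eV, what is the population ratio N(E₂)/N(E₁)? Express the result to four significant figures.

n₂/n₁ = exp[−(E₂−E₁)/kT] = exp(−(0.094 eV)/(0.139 eV)) = exp(-0.676259) = 0.5085.

0.5085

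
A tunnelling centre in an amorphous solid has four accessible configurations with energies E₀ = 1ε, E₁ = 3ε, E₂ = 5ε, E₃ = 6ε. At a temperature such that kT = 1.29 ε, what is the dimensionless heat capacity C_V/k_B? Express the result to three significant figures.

0.797

Eᵢ/kT = 0.77519, 2.3256, 3.8760, 4.6512.
Z = Σ e^(−Eᵢ/kT) = e^(−0.77519) + e^(−2.3256) + e^(−3.8760) + e^(−4.6512) = 0.46062 + 0.097725 + 0.020734 + 0.0095501 = 0.58863.
⟨E⟩ = 1.5541 ε, ⟨E²⟩ = 3.7414 ε².
C_V/k_B = (⟨E²⟩ − ⟨E⟩²)/(kT)² = (3.7414 − 2.4152)/1.6641 = 0.797.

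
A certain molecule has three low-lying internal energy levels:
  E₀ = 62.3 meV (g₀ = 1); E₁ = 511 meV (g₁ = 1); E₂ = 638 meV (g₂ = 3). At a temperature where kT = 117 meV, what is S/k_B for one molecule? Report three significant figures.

0.225

Eᵢ/kT = 0.53248, 4.3675, 5.4530.
Z = Σ gᵢe^(−Eᵢ/kT) = 1·e^(−0.53248) + 1·e^(−4.3675) + 3·e^(−5.4530) = 0.58715 + 0.012683 + 0.012850 = 0.61268.
⟨E⟩ = Σ EᵢPᵢ = 83.663 meV.
S/k_B = ln Z + ⟨E⟩/kT = ln(0.61268) + 83.663/117 = -0.48991 + 0.71507 = 0.225.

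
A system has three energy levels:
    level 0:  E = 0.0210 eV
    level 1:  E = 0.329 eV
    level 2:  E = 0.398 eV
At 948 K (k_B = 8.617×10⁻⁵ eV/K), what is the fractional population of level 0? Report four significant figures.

k_BT = 8.617×10⁻⁵ × 948 K = 0.0816892 eV.
Eᵢ/kT = 0.257072, 4.02746, 4.87213.
Z = Σ e^(−Eᵢ/kT) = e^(−0.257072) + e^(−4.02746) + e^(−4.87213) = 0.773313 + 0.0178195 + 0.00765704 = 0.798790.
P₀ = e^(−E₀/kT) / Z = 0.773313/0.798790 = 0.9681.

0.9681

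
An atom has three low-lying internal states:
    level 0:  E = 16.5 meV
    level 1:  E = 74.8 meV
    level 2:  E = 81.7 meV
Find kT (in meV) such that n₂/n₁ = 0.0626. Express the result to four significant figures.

n₂/n₁ = exp[−(E₂−E₁)/kT] = 0.0626.
⇒ (E₂−E₁)/kT = ln(1/0.0626) = ln(15.9744) = 2.77099.
kT = 6.9 meV / 2.77099 = 2.490 meV.

2.490 meV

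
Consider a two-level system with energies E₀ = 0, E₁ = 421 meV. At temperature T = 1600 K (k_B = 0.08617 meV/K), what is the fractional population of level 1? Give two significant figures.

k_BT = 0.08617 × 1600 K = 137.9 meV.
Eᵢ/kT = 0, 3.053.
Z = Σ e^(−Eᵢ/kT) = e^(−0) + e^(−3.053) = 1.000 + 0.04722 = 1.047.
P₁ = e^(−E₁/kT) / Z = 0.04722/1.047 = 0.045.

0.045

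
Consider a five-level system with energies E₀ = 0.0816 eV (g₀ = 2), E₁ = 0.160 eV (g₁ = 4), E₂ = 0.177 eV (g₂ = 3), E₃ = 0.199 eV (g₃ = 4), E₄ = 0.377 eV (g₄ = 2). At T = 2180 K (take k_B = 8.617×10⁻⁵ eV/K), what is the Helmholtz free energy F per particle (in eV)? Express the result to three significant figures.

k_BT = 8.617×10⁻⁵ × 2180 K = 0.18785 eV.
Eᵢ/kT = 0.43439, 0.85174, 0.94224, 1.0594, 2.0069.
Z = Σ gᵢe^(−Eᵢ/kT) = 2·e^(−0.43439) + 4·e^(−0.85174) + 3·e^(−0.94224) + 4·e^(−1.0594) + 2·e^(−2.0069) = 1.2953 + 1.7067 + 1.1693 + 1.3867 + 0.26881 = 5.8268.
F = −kT ln Z = −0.18785 × ln(5.8268) = −0.18785 × 1.7625 = -0.331 eV.

-0.331 eV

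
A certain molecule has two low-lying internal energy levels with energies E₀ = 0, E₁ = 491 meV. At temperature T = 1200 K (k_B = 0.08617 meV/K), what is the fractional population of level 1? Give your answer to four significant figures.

k_BT = 0.08617 × 1200 K = 103.404 meV.
Eᵢ/kT = 0, 4.74837.
Z = Σ e^(−Eᵢ/kT) = e^(−0) + e^(−4.74837) = 1.00000 + 0.00866581 = 1.00867.
P₁ = e^(−E₁/kT) / Z = 0.00866581/1.00867 = 0.008591.

0.008591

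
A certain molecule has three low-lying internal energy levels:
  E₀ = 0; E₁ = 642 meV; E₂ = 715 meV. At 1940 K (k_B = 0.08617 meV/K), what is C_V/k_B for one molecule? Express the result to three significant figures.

k_BT = 0.08617 × 1940 K = 167.17 meV.
Eᵢ/kT = 0, 3.8404, 4.2771.
Z = Σ e^(−Eᵢ/kT) = e^(−0) + e^(−3.8404) + e^(−4.2771) = 1.0000 + 0.021485 + 0.013883 = 1.0354.
⟨E⟩ = 22.909 meV, ⟨E²⟩ = 15407 meV².
C_V/k_B = (⟨E²⟩ − ⟨E⟩²)/(kT)² = (15407 − 524.82)/27946 = 0.533.

0.533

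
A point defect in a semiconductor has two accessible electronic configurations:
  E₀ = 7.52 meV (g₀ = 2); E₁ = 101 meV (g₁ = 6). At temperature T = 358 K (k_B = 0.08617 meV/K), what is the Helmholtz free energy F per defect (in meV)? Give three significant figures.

k_BT = 0.08617 × 358 K = 30.849 meV.
Eᵢ/kT = 0.24377, 3.2740.
Z = Σ gᵢe^(−Eᵢ/kT) = 2·e^(−0.24377) + 6·e^(−3.2740) = 1.5673 + 0.22713 = 1.7944.
F = −kT ln Z = −30.849 × ln(1.7944) = −30.849 × 0.58467 = -18.0 meV.

-18.0 meV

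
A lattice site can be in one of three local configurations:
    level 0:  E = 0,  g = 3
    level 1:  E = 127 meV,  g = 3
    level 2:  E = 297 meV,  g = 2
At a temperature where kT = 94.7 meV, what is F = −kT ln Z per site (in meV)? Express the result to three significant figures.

-128 meV

Eᵢ/kT = 0, 1.3411, 3.1362.
Z = Σ gᵢe^(−Eᵢ/kT) = 3·e^(−0) + 3·e^(−1.3411) + 2·e^(−3.1362) = 3.0000 + 0.78467 + 0.086895 = 3.8716.
F = −kT ln Z = −94.7 × ln(3.8716) = −94.7 × 1.3537 = -128 meV.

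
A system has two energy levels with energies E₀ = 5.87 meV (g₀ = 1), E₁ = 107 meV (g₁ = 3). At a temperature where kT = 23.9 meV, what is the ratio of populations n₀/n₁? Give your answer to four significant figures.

n₀/n₁ = (g₀/g₁) exp[−(E₀−E₁)/kT] = (1/3) × exp(−(-101.13 meV)/(23.9 meV)) = (1/3) × exp(4.23138) = 22.94.

22.94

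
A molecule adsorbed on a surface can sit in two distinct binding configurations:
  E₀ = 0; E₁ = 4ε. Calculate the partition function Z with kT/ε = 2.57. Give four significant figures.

Eᵢ/kT = 0, 1.55642.
Z = Σ e^(−Eᵢ/kT) = e^(−0) + e^(−1.55642) = 1.00000 + 0.210890 = 1.21089.

Z = 1.211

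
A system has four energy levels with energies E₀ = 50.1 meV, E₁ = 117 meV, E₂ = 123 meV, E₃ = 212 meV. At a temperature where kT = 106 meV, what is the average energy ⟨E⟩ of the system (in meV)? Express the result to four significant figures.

97.79 meV

Eᵢ/kT = 0.472642, 1.10377, 1.16038, 2.00000.
Z = Σ e^(−Eᵢ/kT) = e^(−0.472642) + e^(−1.10377) + e^(−1.16038) + e^(−2.00000) = 0.623353 + 0.331619 + 0.313367 + 0.135335 = 1.40367.
⟨E⟩ = Σ Eᵢ e^(−Eᵢ/kT) / Z = (50.1·0.623353 + 117·0.331619 + 123·0.313367 + 212·0.135335) / 1.40367 = 97.79 meV.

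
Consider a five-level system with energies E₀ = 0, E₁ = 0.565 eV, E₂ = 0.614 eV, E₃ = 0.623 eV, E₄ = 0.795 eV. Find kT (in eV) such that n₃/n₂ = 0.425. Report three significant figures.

n₃/n₂ = exp[−(E₃−E₂)/kT] = 0.425.
⇒ (E₃−E₂)/kT = ln(1/0.425) = ln(2.3529) = 0.85565.
kT = 0.009 eV / 0.85565 = 0.0105 eV.

0.0105 eV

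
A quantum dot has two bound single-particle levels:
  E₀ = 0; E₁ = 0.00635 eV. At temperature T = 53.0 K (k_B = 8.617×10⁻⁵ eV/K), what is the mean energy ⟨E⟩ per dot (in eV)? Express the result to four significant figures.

0.001266 eV

k_BT = 8.617×10⁻⁵ × 53.0 K = 0.00456701 eV.
Eᵢ/kT = 0, 1.39041.
Z = Σ e^(−Eᵢ/kT) = e^(−0) + e^(−1.39041) = 1.00000 + 0.248973 = 1.24897.
⟨E⟩ = Σ Eᵢ e^(−Eᵢ/kT) / Z = (0·1.00000 + 0.00635·0.248973) / 1.24897 = 0.001266 eV.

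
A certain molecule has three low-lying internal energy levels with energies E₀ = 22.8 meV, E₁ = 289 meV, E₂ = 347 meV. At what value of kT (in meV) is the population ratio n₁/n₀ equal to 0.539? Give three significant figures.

431 meV

n₁/n₀ = exp[−(E₁−E₀)/kT] = 0.539.
⇒ (E₁−E₀)/kT = ln(1/0.539) = ln(1.8553) = 0.61805.
kT = 266.2 meV / 0.61805 = 431 meV.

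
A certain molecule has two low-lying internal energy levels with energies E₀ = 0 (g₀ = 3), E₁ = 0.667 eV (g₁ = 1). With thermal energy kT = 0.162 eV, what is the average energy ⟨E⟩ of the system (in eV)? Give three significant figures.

Eᵢ/kT = 0, 4.1173.
Z = Σ gᵢe^(−Eᵢ/kT) = 3·e^(−0) + 1·e^(−4.1173) = 3.0000 + 0.016288 = 3.0163.
⟨E⟩ = Σ Eᵢ gᵢe^(−Eᵢ/kT) / Z = (0·3.0000 + 0.667·0.016288) / 3.0163 = 0.00360 eV.

0.00360 eV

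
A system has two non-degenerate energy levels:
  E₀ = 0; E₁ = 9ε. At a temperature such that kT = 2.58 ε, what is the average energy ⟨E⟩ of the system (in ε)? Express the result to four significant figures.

0.2668 ε

Eᵢ/kT = 0, 3.48837.
Z = Σ e^(−Eᵢ/kT) = e^(−0) + e^(−3.48837) = 1.00000 + 0.0305506 = 1.03055.
⟨E⟩ = Σ Eᵢ e^(−Eᵢ/kT) / Z = (0·1.00000 + 9·0.0305506) / 1.03055 = 0.2668 ε.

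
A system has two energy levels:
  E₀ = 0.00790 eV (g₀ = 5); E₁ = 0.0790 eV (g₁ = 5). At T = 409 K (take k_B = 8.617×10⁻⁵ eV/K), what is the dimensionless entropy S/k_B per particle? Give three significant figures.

1.97

k_BT = 8.617×10⁻⁵ × 409 K = 0.035244 eV.
Eᵢ/kT = 0.22415, 2.2415.
Z = Σ gᵢe^(−Eᵢ/kT) = 5·e^(−0.22415) + 5·e^(−2.2415) = 3.9960 + 0.53149 = 4.5275.
⟨E⟩ = Σ EᵢPᵢ = 0.016247 eV.
S/k_B = ln Z + ⟨E⟩/kT = ln(4.5275) + 0.016247/0.035244 = 1.5102 + 0.46099 = 1.97.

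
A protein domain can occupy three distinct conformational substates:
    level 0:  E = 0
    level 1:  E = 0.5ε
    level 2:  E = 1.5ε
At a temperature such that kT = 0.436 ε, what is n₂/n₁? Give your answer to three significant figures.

0.101

n₂/n₁ = exp[−(E₂−E₁)/kT] = exp(−(1.0ε)/(0.436ε)) = exp(-2.2936) = 0.101.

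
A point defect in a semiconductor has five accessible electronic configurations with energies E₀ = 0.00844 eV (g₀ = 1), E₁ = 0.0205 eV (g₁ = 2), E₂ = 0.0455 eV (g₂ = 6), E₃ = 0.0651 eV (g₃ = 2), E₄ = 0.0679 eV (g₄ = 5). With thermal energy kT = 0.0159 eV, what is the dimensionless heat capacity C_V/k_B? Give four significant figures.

1.243

Eᵢ/kT = 0.530818, 1.28931, 2.86164, 4.09434, 4.27044.
Z = Σ gᵢe^(−Eᵢ/kT) = 1·e^(−0.530818) + 2·e^(−1.28931) + 6·e^(−2.86164) + 2·e^(−4.09434) + 5·e^(−4.27044) = 0.588124 + 0.550922 + 0.343049 + 0.0333335 + 0.0698782 = 1.58531.
⟨E⟩ = 0.0244628 eV, ⟨E²⟩ = 0.000912788 eV².
C_V/k_B = (⟨E²⟩ − ⟨E⟩²)/(kT)² = (0.000912788 − 0.000598429)/0.000252810 = 1.243.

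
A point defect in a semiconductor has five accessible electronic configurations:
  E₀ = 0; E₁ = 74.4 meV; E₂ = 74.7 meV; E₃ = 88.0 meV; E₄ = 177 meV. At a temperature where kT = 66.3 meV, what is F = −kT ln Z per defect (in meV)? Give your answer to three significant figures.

-45.4 meV

Eᵢ/kT = 0, 1.1222, 1.1267, 1.3273, 2.6697.
Z = Σ e^(−Eᵢ/kT) = e^(−0) + e^(−1.1222) + e^(−1.1267) + e^(−1.3273) + e^(−2.6697) = 1.0000 + 0.32556 + 0.32410 + 0.26519 + 0.069273 = 1.9841.
F = −kT ln Z = −66.3 × ln(1.9841) = −66.3 × 0.68517 = -45.4 meV.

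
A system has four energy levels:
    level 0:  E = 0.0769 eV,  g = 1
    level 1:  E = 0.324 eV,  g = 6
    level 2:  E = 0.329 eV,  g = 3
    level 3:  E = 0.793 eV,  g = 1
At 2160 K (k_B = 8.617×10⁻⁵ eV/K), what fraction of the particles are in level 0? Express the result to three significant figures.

k_BT = 8.617×10⁻⁵ × 2160 K = 0.18613 eV.
Eᵢ/kT = 0.41315, 1.7407, 1.7676, 4.2605.
Z = Σ gᵢe^(−Eᵢ/kT) = 1·e^(−0.41315) + 6·e^(−1.7407) + 3·e^(−1.7676) + 1·e^(−4.2605) = 0.66156 + 1.0524 + 0.51223 + 0.014115 = 2.2403.
P₀ = g₀ e^(−E₀/kT) / Z = 0.66156/2.2403 = 0.295.

0.295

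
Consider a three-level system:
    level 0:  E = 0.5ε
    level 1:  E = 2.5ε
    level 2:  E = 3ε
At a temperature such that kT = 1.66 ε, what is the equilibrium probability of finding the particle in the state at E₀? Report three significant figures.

Eᵢ/kT = 0.30120, 1.5060, 1.8072.
Z = Σ e^(−Eᵢ/kT) = e^(−0.30120) + e^(−1.5060) + e^(−1.8072) = 0.73993 + 0.22180 + 0.16411 = 1.1258.
P₀ = e^(−E₀/kT) / Z = 0.73993/1.1258 = 0.657.

0.657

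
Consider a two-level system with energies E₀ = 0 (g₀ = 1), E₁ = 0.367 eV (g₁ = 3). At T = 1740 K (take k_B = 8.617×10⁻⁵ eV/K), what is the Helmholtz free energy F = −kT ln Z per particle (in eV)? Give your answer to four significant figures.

k_BT = 8.617×10⁻⁵ × 1740 K = 0.149936 eV.
Eᵢ/kT = 0, 2.44771.
Z = Σ gᵢe^(−Eᵢ/kT) = 1·e^(−0) + 3·e^(−2.44771) = 1.00000 + 0.259474 = 1.25947.
F = −kT ln Z = −0.149936 × ln(1.25947) = −0.149936 × 0.230691 = -0.03459 eV.

-0.03459 eV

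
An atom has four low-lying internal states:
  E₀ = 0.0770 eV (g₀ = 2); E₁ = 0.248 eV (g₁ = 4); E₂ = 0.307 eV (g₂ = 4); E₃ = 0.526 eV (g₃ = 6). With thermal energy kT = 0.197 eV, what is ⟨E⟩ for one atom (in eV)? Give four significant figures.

0.2303 eV

Eᵢ/kT = 0.390863, 1.25888, 1.55838, 2.67005.
Z = Σ gᵢe^(−Eᵢ/kT) = 2·e^(−0.390863) + 4·e^(−1.25888) + 4·e^(−1.55838) + 6·e^(−2.67005) = 1.35295 + 1.13589 + 0.841907 + 0.415493 = 3.74624.
⟨E⟩ = Σ Eᵢ gᵢe^(−Eᵢ/kT) / Z = (0.0770·1.35295 + 0.248·1.13589 + 0.307·0.841907 + 0.526·0.415493) / 3.74624 = 0.2303 eV.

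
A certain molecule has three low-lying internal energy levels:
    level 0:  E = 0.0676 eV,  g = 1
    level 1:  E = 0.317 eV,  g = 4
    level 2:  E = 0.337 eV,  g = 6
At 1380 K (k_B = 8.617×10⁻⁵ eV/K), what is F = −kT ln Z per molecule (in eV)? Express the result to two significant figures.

-0.021 eV

k_BT = 8.617×10⁻⁵ × 1380 K = 0.1189 eV.
Eᵢ/kT = 0.5685, 2.666, 2.834.
Z = Σ gᵢe^(−Eᵢ/kT) = 1·e^(−0.5685) + 4·e^(−2.666) + 6·e^(−2.834) = 0.5664 + 0.2781 + 0.3527 = 1.197.
F = −kT ln Z = −0.1189 × ln(1.197) = −0.1189 × 0.1798 = -0.021 eV.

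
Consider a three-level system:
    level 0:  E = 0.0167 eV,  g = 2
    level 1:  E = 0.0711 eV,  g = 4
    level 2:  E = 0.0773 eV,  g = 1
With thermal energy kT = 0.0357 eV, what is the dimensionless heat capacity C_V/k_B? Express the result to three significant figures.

0.547

Eᵢ/kT = 0.46779, 1.9916, 2.1653.
Z = Σ gᵢe^(−Eᵢ/kT) = 2·e^(−0.46779) + 4·e^(−1.9916) + 1·e^(−2.1653) = 1.2528 + 0.54591 + 0.11472 = 1.9134.
⟨E⟩ = 0.035854 eV, ⟨E²⟩ = 0.0019832 eV².
C_V/k_B = (⟨E²⟩ − ⟨E⟩²)/(kT)² = (0.0019832 − 0.0012855)/0.0012745 = 0.547.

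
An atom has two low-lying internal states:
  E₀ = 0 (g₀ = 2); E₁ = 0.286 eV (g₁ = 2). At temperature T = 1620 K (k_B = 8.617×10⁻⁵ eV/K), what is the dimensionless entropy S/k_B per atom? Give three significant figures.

1.05

k_BT = 8.617×10⁻⁵ × 1620 K = 0.13960 eV.
Eᵢ/kT = 0, 2.0487.
Z = Σ gᵢe^(−Eᵢ/kT) = 2·e^(−0) + 2·e^(−2.0487) = 2.0000 + 0.25780 = 2.2578.
⟨E⟩ = Σ EᵢPᵢ = 0.032656 eV.
S/k_B = ln Z + ⟨E⟩/kT = ln(2.2578) + 0.032656/0.13960 = 0.81439 + 0.23393 = 1.05.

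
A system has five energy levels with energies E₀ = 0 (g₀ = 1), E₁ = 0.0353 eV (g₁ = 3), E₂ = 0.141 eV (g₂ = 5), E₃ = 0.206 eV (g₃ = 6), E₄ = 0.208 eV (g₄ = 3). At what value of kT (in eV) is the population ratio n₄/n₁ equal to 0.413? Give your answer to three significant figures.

n₄/n₁ = (g₄/g₁) exp[−(E₄−E₁)/kT] = 0.413.
⇒ (E₄−E₁)/kT = ln((3/3)/0.413) = ln(2.4213) = 0.88430.
kT = 0.1727 eV / 0.88430 = 0.195 eV.

0.195 eV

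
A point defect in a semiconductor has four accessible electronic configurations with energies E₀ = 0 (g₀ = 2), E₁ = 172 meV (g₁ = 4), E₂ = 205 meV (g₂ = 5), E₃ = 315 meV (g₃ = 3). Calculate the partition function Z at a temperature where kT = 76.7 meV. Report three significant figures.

Eᵢ/kT = 0, 2.2425, 2.6728, 4.1069.
Z = Σ gᵢe^(−Eᵢ/kT) = 2·e^(−0) + 4·e^(−2.2425) + 5·e^(−2.6728) + 3·e^(−4.1069) = 2.0000 + 0.42477 + 0.34529 + 0.049376 = 2.8194.

Z = 2.82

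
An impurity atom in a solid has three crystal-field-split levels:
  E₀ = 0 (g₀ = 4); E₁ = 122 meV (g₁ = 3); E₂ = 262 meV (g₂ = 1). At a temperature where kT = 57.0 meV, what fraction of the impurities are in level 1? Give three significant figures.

Eᵢ/kT = 0, 2.1404, 4.5965.
Z = Σ gᵢe^(−Eᵢ/kT) = 4·e^(−0) + 3·e^(−2.1404) + 1·e^(−4.5965) = 4.0000 + 0.35282 + 0.010087 = 4.3629.
P₁ = g₁ e^(−E₁/kT) / Z = 0.35282/4.3629 = 0.0809.

0.0809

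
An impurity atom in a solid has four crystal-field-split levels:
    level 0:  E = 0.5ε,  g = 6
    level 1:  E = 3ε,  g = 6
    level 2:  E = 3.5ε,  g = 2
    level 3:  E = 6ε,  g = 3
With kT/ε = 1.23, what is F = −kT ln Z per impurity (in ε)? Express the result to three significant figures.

-1.89 ε

Eᵢ/kT = 0.40650, 2.4390, 2.8455, 4.8780.
Z = Σ gᵢe^(−Eᵢ/kT) = 6·e^(−0.40650) + 6·e^(−2.4390) + 2·e^(−2.8455) + 3·e^(−4.8780) = 3.9959 + 0.52349 + 0.11621 + 0.022837 = 4.6584.
F = −kT ln Z = −1.23 × ln(4.6584) = −1.23 × 1.5387 = -1.89 ε.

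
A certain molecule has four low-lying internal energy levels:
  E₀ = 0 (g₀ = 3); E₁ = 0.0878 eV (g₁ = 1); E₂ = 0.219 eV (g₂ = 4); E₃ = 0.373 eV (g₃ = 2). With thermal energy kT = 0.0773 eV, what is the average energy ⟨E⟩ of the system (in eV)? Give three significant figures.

Eᵢ/kT = 0, 1.1358, 2.8331, 4.8254.
Z = Σ gᵢe^(−Eᵢ/kT) = 3·e^(−0) + 1·e^(−1.1358) + 4·e^(−2.8331) + 2·e^(−4.8254) = 3.0000 + 0.32117 + 0.23532 + 0.016047 = 3.5725.
⟨E⟩ = Σ Eᵢ gᵢe^(−Eᵢ/kT) / Z = (0·3.0000 + 0.0878·0.32117 + 0.219·0.23532 + 0.373·0.016047) / 3.5725 = 0.0240 eV.

0.0240 eV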